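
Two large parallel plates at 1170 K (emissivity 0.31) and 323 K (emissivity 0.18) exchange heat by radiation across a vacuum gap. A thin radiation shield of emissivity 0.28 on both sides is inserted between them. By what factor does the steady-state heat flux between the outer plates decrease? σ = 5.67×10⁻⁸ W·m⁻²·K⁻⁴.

factor ≈ 1.79

Without shield: q₀ = σΔ(T⁴)/(1/ε₁+1/ε₂−1) with denominator 7.781.
With shield the two gaps are in series; the resistances add: (1/ε₁+1/ε_s−1)+(1/ε_s+1/ε₂−1) = 5.797+8.127 = 13.92.
Heat-flux ratio q₀/q = 13.92/7.781.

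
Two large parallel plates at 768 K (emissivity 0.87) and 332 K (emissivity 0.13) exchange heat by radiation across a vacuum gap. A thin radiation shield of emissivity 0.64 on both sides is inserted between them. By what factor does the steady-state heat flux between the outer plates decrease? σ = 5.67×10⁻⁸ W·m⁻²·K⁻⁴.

Without shield: q₀ = σΔ(T⁴)/(1/ε₁+1/ε₂−1) with denominator 7.842.
With shield the two gaps are in series; the resistances add: (1/ε₁+1/ε_s−1)+(1/ε_s+1/ε₂−1) = 1.712+8.255 = 9.967.
Heat-flux ratio q₀/q = 9.967/7.842.

factor ≈ 1.27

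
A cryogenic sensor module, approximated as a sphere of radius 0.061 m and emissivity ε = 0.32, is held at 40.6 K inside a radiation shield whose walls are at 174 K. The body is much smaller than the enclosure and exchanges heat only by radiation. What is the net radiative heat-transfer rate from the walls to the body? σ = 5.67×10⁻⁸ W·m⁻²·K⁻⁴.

P_net ≈ 0.775 W

For a small grey body in a large enclosure: P_net = εσA(T_body⁴ − T_wall⁴).
A = 4πr² = 0.04676 m²; T_body⁴ − T_wall⁴ = 2.717×10⁶ − 9.166×10⁸ = -9.139×10⁸ K⁴.
|P_net| = 0.32·5.67×10⁻⁸·0.04676·9.139×10⁸.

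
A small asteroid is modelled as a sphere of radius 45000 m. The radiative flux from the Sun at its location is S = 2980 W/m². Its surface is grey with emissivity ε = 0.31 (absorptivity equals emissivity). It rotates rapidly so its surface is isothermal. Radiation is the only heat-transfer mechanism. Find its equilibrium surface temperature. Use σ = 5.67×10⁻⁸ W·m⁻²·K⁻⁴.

T ≈ 339 K

At equilibrium, absorbed power = emitted power.
Absorbing cross-section = πr² = 6.362×10⁹ m²; emitting surface = 4πr² = 2.545×10¹⁰ m² (ratio 4).
εS·A_cross = εσ·A_surf·T⁴  ⇒  T⁴ = S/(4σ)   (ε cancels).
T⁴ = 2980/(4·5.67×10⁻⁸) = 1.314×10¹⁰ K⁴.
T = (1.314×10¹⁰)^(1/4).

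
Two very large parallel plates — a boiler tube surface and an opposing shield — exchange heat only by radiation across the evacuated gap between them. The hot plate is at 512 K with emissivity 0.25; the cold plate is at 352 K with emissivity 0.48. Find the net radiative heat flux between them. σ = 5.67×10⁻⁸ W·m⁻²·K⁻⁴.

For two infinite grey parallel plates, q = σ(T₁⁴ − T₂⁴)/(1/ε₁ + 1/ε₂ − 1).
T₁⁴ − T₂⁴ = 6.872×10¹⁰ − 1.535×10¹⁰ = 5.337×10¹⁰ K⁴.
1/ε₁ + 1/ε₂ − 1 = 4.000 + 2.083 − 1 = 5.083.
q = 5.67×10⁻⁸ × 5.337×10¹⁰ / 5.083.

q ≈ 595 W/m²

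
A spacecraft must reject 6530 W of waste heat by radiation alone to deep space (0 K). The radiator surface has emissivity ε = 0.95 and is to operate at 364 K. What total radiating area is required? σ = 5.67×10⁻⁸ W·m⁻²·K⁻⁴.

P = εσA T⁴ ⇒ A = P/(εσT⁴).
T⁴ = 1.756×10¹⁰ K⁴.
A = 6530/(0.95 × 5.67×10⁻⁸ × 1.756×10¹⁰).

A ≈ 6.91 m²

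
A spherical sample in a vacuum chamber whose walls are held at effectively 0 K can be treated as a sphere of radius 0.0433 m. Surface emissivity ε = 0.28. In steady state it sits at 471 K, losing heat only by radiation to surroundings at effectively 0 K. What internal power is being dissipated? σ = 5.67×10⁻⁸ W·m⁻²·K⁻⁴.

Steady state: P = εσA T⁴.
A = 4πr² = 0.02356 m²; T⁴ = (471)⁴ = 4.921×10¹⁰ K⁴.
P = 0.28 × 5.67×10⁻⁸ × 0.02356 × 4.921×10¹⁰.

P ≈ 18.4 W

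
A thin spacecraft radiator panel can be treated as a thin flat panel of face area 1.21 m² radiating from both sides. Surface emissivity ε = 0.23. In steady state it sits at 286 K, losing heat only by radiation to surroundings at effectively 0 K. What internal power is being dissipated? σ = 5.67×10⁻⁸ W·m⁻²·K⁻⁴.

Steady state: P = εσA T⁴.
A = 2·1.21 = 2.420 m²; T⁴ = (286)⁴ = 6.691×10⁹ K⁴.
P = 0.23 × 5.67×10⁻⁸ × 2.420 × 6.691×10⁹.

P ≈ 211 W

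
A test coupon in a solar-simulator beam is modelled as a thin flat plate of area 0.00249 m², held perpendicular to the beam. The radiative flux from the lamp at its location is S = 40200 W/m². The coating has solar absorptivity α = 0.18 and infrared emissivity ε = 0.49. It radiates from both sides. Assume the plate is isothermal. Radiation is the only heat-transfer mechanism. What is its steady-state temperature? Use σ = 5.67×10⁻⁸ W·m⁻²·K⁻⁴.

T ≈ 601 K

At equilibrium, absorbed power = emitted power.
Absorbing cross-section = A = 0.002490 m²; emitting surface = 2A = 0.004980 m² (ratio 2).
αS·A_cross = εσ·A_surf·T⁴  ⇒  T⁴ = αS/(ε·2σ).
T⁴ = 0.180·40200/(0.49·2·5.67×10⁻⁸) = 1.302×10¹¹ K⁴.
T = (1.302×10¹¹)^(1/4).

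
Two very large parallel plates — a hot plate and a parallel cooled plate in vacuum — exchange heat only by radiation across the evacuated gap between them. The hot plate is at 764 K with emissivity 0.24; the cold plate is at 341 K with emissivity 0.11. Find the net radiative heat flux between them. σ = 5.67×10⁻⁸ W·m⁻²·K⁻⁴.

q ≈ 1510 W/m²

For two infinite grey parallel plates, q = σ(T₁⁴ − T₂⁴)/(1/ε₁ + 1/ε₂ − 1).
T₁⁴ − T₂⁴ = 3.407×10¹¹ − 1.352×10¹⁰ = 3.272×10¹¹ K⁴.
1/ε₁ + 1/ε₂ − 1 = 4.167 + 9.091 − 1 = 12.26.
q = 5.67×10⁻⁸ × 3.272×10¹¹ / 12.26.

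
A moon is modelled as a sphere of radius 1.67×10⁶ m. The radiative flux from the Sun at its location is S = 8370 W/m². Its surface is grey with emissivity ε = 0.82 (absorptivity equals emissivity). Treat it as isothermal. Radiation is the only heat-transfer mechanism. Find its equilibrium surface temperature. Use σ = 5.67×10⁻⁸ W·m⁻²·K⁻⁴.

At equilibrium, absorbed power = emitted power.
Absorbing cross-section = πr² = 8.762×10¹² m²; emitting surface = 4πr² = 3.505×10¹³ m² (ratio 4).
εS·A_cross = εσ·A_surf·T⁴  ⇒  T⁴ = S/(4σ)   (ε cancels).
T⁴ = 8370/(4·5.67×10⁻⁸) = 3.690×10¹⁰ K⁴.
T = (3.690×10¹⁰)^(1/4).

T ≈ 438 K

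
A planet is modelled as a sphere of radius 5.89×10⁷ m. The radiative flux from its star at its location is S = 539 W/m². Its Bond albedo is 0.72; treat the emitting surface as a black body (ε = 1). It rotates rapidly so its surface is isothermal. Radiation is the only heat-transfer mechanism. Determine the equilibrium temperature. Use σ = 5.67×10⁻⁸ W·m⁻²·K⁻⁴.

At equilibrium, absorbed power = emitted power.
Absorbing cross-section = πr² = 1.090×10¹⁶ m²; emitting surface = 4πr² = 4.360×10¹⁶ m² (ratio 4).
(1−a)S·A_cross = εσ·A_surf·T⁴  ⇒  T⁴ = (1−a)S/(4σ).
T⁴ = 0.280·539/(4·5.67×10⁻⁸) = 6.654×10⁸ K⁴.
T = (6.654×10⁸)^(1/4).

T ≈ 161 K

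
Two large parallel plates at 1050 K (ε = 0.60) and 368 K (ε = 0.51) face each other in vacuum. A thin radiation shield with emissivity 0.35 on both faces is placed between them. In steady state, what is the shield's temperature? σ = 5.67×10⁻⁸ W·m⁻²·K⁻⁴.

T_s ≈ 895 K

In steady state the net flux on the hot side equals that on the cold side.
σ(T₁⁴−T_s⁴)/D₁ = σ(T_s⁴−T₂⁴)/D₂, with D₁ = 1/ε₁+1/ε_s−1 = 3.524, D₂ = 1/ε_s+1/ε₂−1 = 3.818.
Solve for T_s⁴: T_s⁴ = (D₂·T₁⁴ + D₁·T₂⁴)/(D₁+D₂) = 6.409×10¹¹ K⁴.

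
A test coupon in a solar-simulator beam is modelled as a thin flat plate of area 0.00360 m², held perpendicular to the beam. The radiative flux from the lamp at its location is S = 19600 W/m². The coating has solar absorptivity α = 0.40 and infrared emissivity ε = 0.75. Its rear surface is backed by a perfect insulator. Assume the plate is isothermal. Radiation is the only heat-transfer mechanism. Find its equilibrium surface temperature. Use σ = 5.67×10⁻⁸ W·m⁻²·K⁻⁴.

T ≈ 655 K

At equilibrium, absorbed power = emitted power.
Absorbing cross-section = A = 0.003600 m²; emitting surface = A = 0.003600 m² (ratio 1).
αS·A_cross = εσ·A_surf·T⁴  ⇒  T⁴ = αS/(ε·1σ).
T⁴ = 0.400·19600/(0.75·1·5.67×10⁻⁸) = 1.844×10¹¹ K⁴.
T = (1.844×10¹¹)^(1/4).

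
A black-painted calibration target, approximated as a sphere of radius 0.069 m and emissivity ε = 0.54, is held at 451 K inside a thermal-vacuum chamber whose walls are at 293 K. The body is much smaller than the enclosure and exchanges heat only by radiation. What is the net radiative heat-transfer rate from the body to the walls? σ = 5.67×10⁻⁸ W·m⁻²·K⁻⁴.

For a small grey body in a large enclosure: P_net = εσA(T_body⁴ − T_wall⁴).
A = 4πr² = 0.05983 m²; T_body⁴ − T_wall⁴ = 4.137×10¹⁰ − 7.370×10⁹ = 3.400×10¹⁰ K⁴.
|P_net| = 0.54·5.67×10⁻⁸·0.05983·3.400×10¹⁰.

P_net ≈ 62.3 W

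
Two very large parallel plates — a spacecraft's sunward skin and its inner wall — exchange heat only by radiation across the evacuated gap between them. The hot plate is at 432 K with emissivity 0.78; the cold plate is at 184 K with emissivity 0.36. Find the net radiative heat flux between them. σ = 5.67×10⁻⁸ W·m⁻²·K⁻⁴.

q ≈ 624 W/m²

For two infinite grey parallel plates, q = σ(T₁⁴ − T₂⁴)/(1/ε₁ + 1/ε₂ − 1).
T₁⁴ − T₂⁴ = 3.483×10¹⁰ − 1.146×10⁹ = 3.368×10¹⁰ K⁴.
1/ε₁ + 1/ε₂ − 1 = 1.282 + 2.778 − 1 = 3.060.
q = 5.67×10⁻⁸ × 3.368×10¹⁰ / 3.060.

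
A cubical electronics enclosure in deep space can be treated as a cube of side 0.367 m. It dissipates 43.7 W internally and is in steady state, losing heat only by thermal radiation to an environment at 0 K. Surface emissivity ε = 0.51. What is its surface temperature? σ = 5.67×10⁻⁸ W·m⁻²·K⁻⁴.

Steady state: internal power = radiated power, P = εσA T⁴.
Radiating area A = 6L² = 0.8081 m².
T⁴ = P/(εσA) = 43.7/(0.51·5.67×10⁻⁸·0.8081) = 1.870×10⁹ K⁴.
T = (1.870×10⁹)^(1/4).

T ≈ 208 K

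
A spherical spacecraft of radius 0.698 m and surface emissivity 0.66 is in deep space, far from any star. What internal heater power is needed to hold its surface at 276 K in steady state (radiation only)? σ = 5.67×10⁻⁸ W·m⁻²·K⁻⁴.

P ≈ 1330 W

P = εσ·4πr²·T⁴.
4πr² = 6.122 m²; T⁴ = 5.803×10⁹ K⁴.
P = 0.66·5.67×10⁻⁸·6.122·5.803×10⁹.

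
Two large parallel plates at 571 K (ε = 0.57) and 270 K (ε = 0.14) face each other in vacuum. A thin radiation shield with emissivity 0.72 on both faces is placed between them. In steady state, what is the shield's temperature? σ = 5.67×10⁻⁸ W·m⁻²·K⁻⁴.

In steady state the net flux on the hot side equals that on the cold side.
σ(T₁⁴−T_s⁴)/D₁ = σ(T_s⁴−T₂⁴)/D₂, with D₁ = 1/ε₁+1/ε_s−1 = 2.143, D₂ = 1/ε_s+1/ε₂−1 = 7.532.
Solve for T_s⁴: T_s⁴ = (D₂·T₁⁴ + D₁·T₂⁴)/(D₁+D₂) = 8.393×10¹⁰ K⁴.

T_s ≈ 538 K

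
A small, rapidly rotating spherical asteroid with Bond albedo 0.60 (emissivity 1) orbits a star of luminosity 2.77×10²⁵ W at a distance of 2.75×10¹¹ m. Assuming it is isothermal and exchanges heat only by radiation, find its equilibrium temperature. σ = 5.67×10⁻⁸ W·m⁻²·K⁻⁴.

T ≈ 84.7 K

First find the stellar flux at distance d: S = L/(4πd²) = 2.77×10²⁵/(4π·(2.75×10¹¹)²) = 29.15 W/m².
For an isothermal sphere, absorbed (1−a)S·πr² = emitted σ·4πr²·T⁴, so T⁴ = (1−a)S/(4σ).
T⁴ = 0.400·29.15/(4·5.67×10⁻⁸) = 5.141×10⁷ K⁴.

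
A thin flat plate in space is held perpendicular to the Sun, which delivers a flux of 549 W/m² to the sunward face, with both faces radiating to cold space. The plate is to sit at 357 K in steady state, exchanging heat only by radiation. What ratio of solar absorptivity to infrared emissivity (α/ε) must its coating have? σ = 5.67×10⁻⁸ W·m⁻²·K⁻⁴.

Balance: αS·A = εσ·2A·T⁴ ⇒ α/ε = 2σT⁴/S.
α/ε = 2·5.67×10⁻⁸·(357)⁴/549 = 2·5.67×10⁻⁸·1.624×10¹⁰/549.

α/ε ≈ 3.36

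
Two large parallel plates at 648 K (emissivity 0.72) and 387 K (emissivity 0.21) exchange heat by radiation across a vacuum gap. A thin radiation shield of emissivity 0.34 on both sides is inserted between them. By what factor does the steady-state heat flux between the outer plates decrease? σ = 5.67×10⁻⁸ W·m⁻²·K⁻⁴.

factor ≈ 1.95

Without shield: q₀ = σΔ(T⁴)/(1/ε₁+1/ε₂−1) with denominator 5.151.
With shield the two gaps are in series; the resistances add: (1/ε₁+1/ε_s−1)+(1/ε_s+1/ε₂−1) = 3.330+6.703 = 10.03.
Heat-flux ratio q₀/q = 10.03/5.151.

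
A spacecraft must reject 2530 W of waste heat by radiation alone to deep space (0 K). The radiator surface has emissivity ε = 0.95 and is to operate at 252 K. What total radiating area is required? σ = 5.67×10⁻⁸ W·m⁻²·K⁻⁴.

P = εσA T⁴ ⇒ A = P/(εσT⁴).
T⁴ = 4.033×10⁹ K⁴.
A = 2530/(0.95 × 5.67×10⁻⁸ × 4.033×10⁹).

A ≈ 11.6 m²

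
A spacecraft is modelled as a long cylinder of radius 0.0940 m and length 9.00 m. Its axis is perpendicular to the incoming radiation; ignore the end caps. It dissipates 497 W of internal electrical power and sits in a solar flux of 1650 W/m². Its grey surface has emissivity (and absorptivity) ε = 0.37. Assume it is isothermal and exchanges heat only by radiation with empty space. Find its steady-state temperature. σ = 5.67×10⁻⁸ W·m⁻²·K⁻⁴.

At steady state, absorbed solar power + internal power = radiated power.
Absorbed: α·S·A_cross = 0.37·1650·1.692 = 1033 W (cross-section 2rL).
Total input = 1033 + 497 = 1530 W.
Radiated: εσ·A_surf·T⁴ with A_surf = 2πrL = 5.316 m².
T⁴ = 1530/(0.37·5.67×10⁻⁸·5.316) = 1.372×10¹⁰ K⁴.

T ≈ 342 K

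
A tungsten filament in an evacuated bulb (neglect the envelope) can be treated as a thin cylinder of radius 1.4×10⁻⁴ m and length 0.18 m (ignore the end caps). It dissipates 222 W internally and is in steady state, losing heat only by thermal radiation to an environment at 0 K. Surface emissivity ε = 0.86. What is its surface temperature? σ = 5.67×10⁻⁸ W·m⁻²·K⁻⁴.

Steady state: internal power = radiated power, P = εσA T⁴.
Radiating area A = 2πrL = 1.583×10⁻⁴ m².
T⁴ = P/(εσA) = 222/(0.86·5.67×10⁻⁸·1.583×10⁻⁴) = 2.875×10¹³ K⁴.
T = (2.875×10¹³)^(1/4).

T ≈ 2320 K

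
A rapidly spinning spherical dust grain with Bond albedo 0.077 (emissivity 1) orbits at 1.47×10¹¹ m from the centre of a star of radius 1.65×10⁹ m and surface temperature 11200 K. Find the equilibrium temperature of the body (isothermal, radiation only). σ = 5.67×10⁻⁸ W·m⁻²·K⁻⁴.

The star's surface emits σT_*⁴; at distance d the flux is S = σT_*⁴(R_*/d)².
S = 5.67×10⁻⁸·(11200)⁴·(1.65×10⁹/1.47×10¹¹)² = 1.124×10⁵ W/m².
For an isothermal sphere T⁴ = (1−a)S/(4σ) = 4.575×10¹¹ K⁴.

T ≈ 822 K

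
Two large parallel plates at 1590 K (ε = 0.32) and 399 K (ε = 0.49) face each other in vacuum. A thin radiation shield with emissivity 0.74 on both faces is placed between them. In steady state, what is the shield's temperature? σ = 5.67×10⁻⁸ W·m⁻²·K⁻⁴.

In steady state the net flux on the hot side equals that on the cold side.
σ(T₁⁴−T_s⁴)/D₁ = σ(T_s⁴−T₂⁴)/D₂, with D₁ = 1/ε₁+1/ε_s−1 = 3.476, D₂ = 1/ε_s+1/ε₂−1 = 2.392.
Solve for T_s⁴: T_s⁴ = (D₂·T₁⁴ + D₁·T₂⁴)/(D₁+D₂) = 2.620×10¹² K⁴.

T_s ≈ 1270 K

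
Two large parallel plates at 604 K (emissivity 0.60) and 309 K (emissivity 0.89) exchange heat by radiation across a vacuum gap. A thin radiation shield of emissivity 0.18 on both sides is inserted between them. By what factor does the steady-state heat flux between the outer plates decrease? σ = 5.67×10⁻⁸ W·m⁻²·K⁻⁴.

factor ≈ 6.65

Without shield: q₀ = σΔ(T⁴)/(1/ε₁+1/ε₂−1) with denominator 1.790.
With shield the two gaps are in series; the resistances add: (1/ε₁+1/ε_s−1)+(1/ε_s+1/ε₂−1) = 6.222+5.679 = 11.90.
Heat-flux ratio q₀/q = 11.90/1.790.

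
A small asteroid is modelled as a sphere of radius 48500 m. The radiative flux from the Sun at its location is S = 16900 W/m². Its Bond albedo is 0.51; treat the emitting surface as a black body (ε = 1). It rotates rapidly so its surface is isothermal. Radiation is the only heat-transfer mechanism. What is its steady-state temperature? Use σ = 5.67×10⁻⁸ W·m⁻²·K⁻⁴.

T ≈ 437 K

At equilibrium, absorbed power = emitted power.
Absorbing cross-section = πr² = 7.390×10⁹ m²; emitting surface = 4πr² = 2.956×10¹⁰ m² (ratio 4).
(1−a)S·A_cross = εσ·A_surf·T⁴  ⇒  T⁴ = (1−a)S/(4σ).
T⁴ = 0.490·16900/(4·5.67×10⁻⁸) = 3.651×10¹⁰ K⁴.
T = (3.651×10¹⁰)^(1/4).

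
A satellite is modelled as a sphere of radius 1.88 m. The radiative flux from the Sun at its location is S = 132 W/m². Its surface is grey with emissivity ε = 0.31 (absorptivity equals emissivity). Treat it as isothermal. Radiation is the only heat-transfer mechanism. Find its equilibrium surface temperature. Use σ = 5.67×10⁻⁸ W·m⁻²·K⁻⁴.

At equilibrium, absorbed power = emitted power.
Absorbing cross-section = πr² = 11.10 m²; emitting surface = 4πr² = 44.41 m² (ratio 4).
εS·A_cross = εσ·A_surf·T⁴  ⇒  T⁴ = S/(4σ)   (ε cancels).
T⁴ = 132/(4·5.67×10⁻⁸) = 5.820×10⁸ K⁴.
T = (5.820×10⁸)^(1/4).

T ≈ 155 K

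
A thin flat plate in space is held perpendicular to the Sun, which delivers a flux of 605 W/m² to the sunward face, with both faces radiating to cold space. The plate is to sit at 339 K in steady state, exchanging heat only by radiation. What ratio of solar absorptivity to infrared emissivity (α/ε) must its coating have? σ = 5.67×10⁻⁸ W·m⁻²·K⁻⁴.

α/ε ≈ 2.48

Balance: αS·A = εσ·2A·T⁴ ⇒ α/ε = 2σT⁴/S.
α/ε = 2·5.67×10⁻⁸·(339)⁴/605 = 2·5.67×10⁻⁸·1.321×10¹⁰/605.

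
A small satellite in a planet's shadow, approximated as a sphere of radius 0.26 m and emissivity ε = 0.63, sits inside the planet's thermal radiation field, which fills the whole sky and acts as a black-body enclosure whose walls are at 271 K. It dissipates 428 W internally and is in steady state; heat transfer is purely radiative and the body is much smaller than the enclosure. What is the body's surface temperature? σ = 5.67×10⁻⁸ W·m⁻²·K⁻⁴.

T ≈ 374 K

For a small grey body in a large enclosure, net radiated power = εσA(T⁴ − T_w⁴).
Steady state: P = εσA(T⁴ − T_w⁴) with A = 4πr² = 0.8495 m².
T⁴ = P/(εσA) + T_w⁴ = 428/(0.63·5.67×10⁻⁸·0.8495) + (271)⁴
    = 1.410×10¹⁰ + 5.394×10⁹ = 1.950×10¹⁰ K⁴.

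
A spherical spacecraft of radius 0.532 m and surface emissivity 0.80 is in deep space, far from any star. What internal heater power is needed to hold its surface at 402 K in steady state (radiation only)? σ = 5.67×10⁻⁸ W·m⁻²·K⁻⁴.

P = εσ·4πr²·T⁴.
4πr² = 3.557 m²; T⁴ = 2.612×10¹⁰ K⁴.
P = 0.80·5.67×10⁻⁸·3.557·2.612×10¹⁰.

P ≈ 4210 W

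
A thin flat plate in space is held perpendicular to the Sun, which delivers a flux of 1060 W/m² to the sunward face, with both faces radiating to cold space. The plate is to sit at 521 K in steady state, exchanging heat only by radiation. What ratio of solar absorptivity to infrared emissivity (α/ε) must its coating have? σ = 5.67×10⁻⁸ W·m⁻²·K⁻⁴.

Balance: αS·A = εσ·2A·T⁴ ⇒ α/ε = 2σT⁴/S.
α/ε = 2·5.67×10⁻⁸·(521)⁴/1060 = 2·5.67×10⁻⁸·7.368×10¹⁰/1060.

α/ε ≈ 7.88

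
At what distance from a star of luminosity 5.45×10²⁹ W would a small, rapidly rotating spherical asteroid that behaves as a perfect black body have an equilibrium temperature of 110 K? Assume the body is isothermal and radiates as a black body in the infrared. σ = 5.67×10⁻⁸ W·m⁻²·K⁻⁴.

For an isothermal black-emitting sphere, (1−a)S·πr² = σ·4πr²·T⁴ ⇒ S = 4σT⁴/(1−a).
S = 4·5.67×10⁻⁸·(110)⁴/1.00 = 33.21 W/m².
Flux falls as S = L/(4πd²), so d = √(L/(4πS)) = √(5.45×10²⁹/(4π·33.21)).

d ≈ 3.61×10¹³ m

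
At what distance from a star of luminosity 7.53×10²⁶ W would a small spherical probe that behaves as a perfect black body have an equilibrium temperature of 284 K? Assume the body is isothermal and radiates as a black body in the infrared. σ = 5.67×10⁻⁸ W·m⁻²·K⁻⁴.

d ≈ 2.02×10¹¹ m

For an isothermal black-emitting sphere, (1−a)S·πr² = σ·4πr²·T⁴ ⇒ S = 4σT⁴/(1−a).
S = 4·5.67×10⁻⁸·(284)⁴/1.00 = 1475 W/m².
Flux falls as S = L/(4πd²), so d = √(L/(4πS)) = √(7.53×10²⁶/(4π·1475)).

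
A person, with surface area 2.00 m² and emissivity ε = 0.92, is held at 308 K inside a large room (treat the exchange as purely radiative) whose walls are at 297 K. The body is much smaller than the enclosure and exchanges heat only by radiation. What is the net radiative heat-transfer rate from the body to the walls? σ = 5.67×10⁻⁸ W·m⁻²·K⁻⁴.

P_net ≈ 127 W

For a small grey body in a large enclosure: P_net = εσA(T_body⁴ − T_wall⁴).
A = 2.00 m²; T_body⁴ − T_wall⁴ = 8.999×10⁹ − 7.781×10⁹ = 1.218×10⁹ K⁴.
|P_net| = 0.92·5.67×10⁻⁸·2.000·1.218×10⁹.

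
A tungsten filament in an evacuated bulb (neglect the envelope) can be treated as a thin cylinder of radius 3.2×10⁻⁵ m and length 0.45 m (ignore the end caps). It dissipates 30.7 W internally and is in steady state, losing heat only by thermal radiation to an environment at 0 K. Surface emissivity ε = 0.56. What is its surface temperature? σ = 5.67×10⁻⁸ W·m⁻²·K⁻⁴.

Steady state: internal power = radiated power, P = εσA T⁴.
Radiating area A = 2πrL = 9.048×10⁻⁵ m².
T⁴ = P/(εσA) = 30.7/(0.56·5.67×10⁻⁸·9.048×10⁻⁵) = 1.069×10¹³ K⁴.
T = (1.069×10¹³)^(1/4).

T ≈ 1810 K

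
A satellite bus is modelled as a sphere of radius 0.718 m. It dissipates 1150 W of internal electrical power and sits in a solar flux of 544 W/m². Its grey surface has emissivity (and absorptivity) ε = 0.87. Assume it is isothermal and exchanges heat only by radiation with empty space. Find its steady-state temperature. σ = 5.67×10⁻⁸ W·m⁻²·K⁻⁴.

At steady state, absorbed solar power + internal power = radiated power.
Absorbed: α·S·A_cross = 0.87·544·1.620 = 766.5 W (cross-section πr²).
Total input = 766.5 + 1150 = 1917 W.
Radiated: εσ·A_surf·T⁴ with A_surf = 4πr² = 6.478 m².
T⁴ = 1917/(0.87·5.67×10⁻⁸·6.478) = 5.997×10⁹ K⁴.

T ≈ 278 K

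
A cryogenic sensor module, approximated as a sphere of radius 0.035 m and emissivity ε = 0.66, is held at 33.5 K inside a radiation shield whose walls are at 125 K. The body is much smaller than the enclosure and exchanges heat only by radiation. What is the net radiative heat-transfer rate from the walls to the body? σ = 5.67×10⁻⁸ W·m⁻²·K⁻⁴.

P_net ≈ 0.140 W

For a small grey body in a large enclosure: P_net = εσA(T_body⁴ − T_wall⁴).
A = 4πr² = 0.01539 m²; T_body⁴ − T_wall⁴ = 1.259×10⁶ − 2.441×10⁸ = -2.429×10⁸ K⁴.
|P_net| = 0.66·5.67×10⁻⁸·0.01539·2.429×10⁸.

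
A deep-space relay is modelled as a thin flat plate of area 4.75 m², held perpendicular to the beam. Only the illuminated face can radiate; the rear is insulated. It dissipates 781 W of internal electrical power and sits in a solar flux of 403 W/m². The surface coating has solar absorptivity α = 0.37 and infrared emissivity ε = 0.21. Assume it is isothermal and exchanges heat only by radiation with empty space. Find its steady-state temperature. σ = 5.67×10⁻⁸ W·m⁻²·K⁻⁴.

T ≈ 403 K

At steady state, absorbed solar power + internal power = radiated power.
Absorbed: α·S·A_cross = 0.37·403·4.750 = 708.3 W (cross-section A).
Total input = 708.3 + 781 = 1489 W.
Radiated: εσ·A_surf·T⁴ with A_surf = A = 4.750 m².
T⁴ = 1489/(0.21·5.67×10⁻⁸·4.750) = 2.633×10¹⁰ K⁴.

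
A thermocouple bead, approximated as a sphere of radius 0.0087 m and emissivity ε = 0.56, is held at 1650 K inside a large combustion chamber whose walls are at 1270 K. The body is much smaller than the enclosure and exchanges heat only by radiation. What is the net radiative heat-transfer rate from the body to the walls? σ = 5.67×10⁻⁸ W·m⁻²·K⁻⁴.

P_net ≈ 145 W

For a small grey body in a large enclosure: P_net = εσA(T_body⁴ − T_wall⁴).
A = 4πr² = 9.511×10⁻⁴ m²; T_body⁴ − T_wall⁴ = 7.412×10¹² − 2.601×10¹² = 4.811×10¹² K⁴.
|P_net| = 0.56·5.67×10⁻⁸·9.511×10⁻⁴·4.811×10¹².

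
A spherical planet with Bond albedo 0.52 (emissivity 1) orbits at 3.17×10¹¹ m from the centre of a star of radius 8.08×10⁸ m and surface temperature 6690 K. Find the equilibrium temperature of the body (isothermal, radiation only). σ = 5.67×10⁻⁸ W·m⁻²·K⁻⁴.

T ≈ 199 K

The star's surface emits σT_*⁴; at distance d the flux is S = σT_*⁴(R_*/d)².
S = 5.67×10⁻⁸·(6690)⁴·(8.08×10⁸/3.17×10¹¹)² = 737.9 W/m².
For an isothermal sphere T⁴ = (1−a)S/(4σ) = 1.562×10⁹ K⁴.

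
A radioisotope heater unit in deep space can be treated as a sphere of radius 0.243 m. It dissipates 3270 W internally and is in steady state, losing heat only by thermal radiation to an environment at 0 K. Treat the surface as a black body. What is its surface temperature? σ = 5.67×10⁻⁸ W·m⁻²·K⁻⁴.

T ≈ 528 K

Steady state: internal power = radiated power, P = εσA T⁴.
Radiating area A = 4πr² = 0.7420 m².
T⁴ = P/(εσA) = 3270/(1.0·5.67×10⁻⁸·0.7420) = 7.772×10¹⁰ K⁴.
T = (7.772×10¹⁰)^(1/4).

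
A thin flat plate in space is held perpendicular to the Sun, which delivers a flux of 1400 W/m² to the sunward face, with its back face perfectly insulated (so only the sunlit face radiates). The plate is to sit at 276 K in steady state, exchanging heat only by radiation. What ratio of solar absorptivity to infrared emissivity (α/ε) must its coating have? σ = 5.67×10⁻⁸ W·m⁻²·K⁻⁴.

Balance: αS·A = εσ·1A·T⁴ ⇒ α/ε = σT⁴/S.
α/ε = 5.67×10⁻⁸·(276)⁴/1400 = 5.67×10⁻⁸·5.803×10⁹/1400.

α/ε ≈ 0.235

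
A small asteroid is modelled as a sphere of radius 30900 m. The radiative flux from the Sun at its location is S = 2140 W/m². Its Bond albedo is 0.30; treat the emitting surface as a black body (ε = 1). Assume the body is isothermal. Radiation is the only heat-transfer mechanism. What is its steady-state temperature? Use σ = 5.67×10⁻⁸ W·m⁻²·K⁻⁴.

At equilibrium, absorbed power = emitted power.
Absorbing cross-section = πr² = 3.000×10⁹ m²; emitting surface = 4πr² = 1.200×10¹⁰ m² (ratio 4).
(1−a)S·A_cross = εσ·A_surf·T⁴  ⇒  T⁴ = (1−a)S/(4σ).
T⁴ = 0.700·2140/(4·5.67×10⁻⁸) = 6.605×10⁹ K⁴.
T = (6.605×10⁹)^(1/4).

T ≈ 285 K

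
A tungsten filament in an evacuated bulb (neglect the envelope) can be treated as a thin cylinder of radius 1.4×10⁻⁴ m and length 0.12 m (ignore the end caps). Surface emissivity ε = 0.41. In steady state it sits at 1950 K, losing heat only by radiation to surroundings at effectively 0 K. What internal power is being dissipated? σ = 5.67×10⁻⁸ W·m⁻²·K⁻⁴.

Steady state: P = εσA T⁴.
A = 2πrL = 1.056×10⁻⁴ m²; T⁴ = (1950)⁴ = 1.446×10¹³ K⁴.
P = 0.41 × 5.67×10⁻⁸ × 1.056×10⁻⁴ × 1.446×10¹³.

P ≈ 35.5 W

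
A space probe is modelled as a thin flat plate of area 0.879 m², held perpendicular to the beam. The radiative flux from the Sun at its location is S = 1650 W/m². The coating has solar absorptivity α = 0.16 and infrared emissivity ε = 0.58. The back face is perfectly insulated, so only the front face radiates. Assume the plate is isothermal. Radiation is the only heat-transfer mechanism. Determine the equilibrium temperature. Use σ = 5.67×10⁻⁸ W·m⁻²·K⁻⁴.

T ≈ 299 K

At equilibrium, absorbed power = emitted power.
Absorbing cross-section = A = 0.8790 m²; emitting surface = A = 0.8790 m² (ratio 1).
αS·A_cross = εσ·A_surf·T⁴  ⇒  T⁴ = αS/(ε·1σ).
T⁴ = 0.160·1650/(0.58·1·5.67×10⁻⁸) = 8.028×10⁹ K⁴.
T = (8.028×10⁹)^(1/4).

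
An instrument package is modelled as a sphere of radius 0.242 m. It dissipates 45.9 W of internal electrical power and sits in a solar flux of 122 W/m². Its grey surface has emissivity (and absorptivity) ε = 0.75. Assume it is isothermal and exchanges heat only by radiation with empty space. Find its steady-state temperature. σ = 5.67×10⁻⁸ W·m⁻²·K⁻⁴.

At steady state, absorbed solar power + internal power = radiated power.
Absorbed: α·S·A_cross = 0.75·122·0.1840 = 16.83 W (cross-section πr²).
Total input = 16.83 + 45.9 = 62.73 W.
Radiated: εσ·A_surf·T⁴ with A_surf = 4πr² = 0.7359 m².
T⁴ = 62.73/(0.75·5.67×10⁻⁸·0.7359) = 2.005×10⁹ K⁴.

T ≈ 212 K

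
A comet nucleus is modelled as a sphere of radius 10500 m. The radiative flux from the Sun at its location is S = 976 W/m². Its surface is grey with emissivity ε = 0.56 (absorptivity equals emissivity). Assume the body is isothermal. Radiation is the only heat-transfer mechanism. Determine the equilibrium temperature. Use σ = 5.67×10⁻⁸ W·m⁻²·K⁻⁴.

T ≈ 256 K

At equilibrium, absorbed power = emitted power.
Absorbing cross-section = πr² = 3.464×10⁸ m²; emitting surface = 4πr² = 1.385×10⁹ m² (ratio 4).
εS·A_cross = εσ·A_surf·T⁴  ⇒  T⁴ = S/(4σ)   (ε cancels).
T⁴ = 976/(4·5.67×10⁻⁸) = 4.303×10⁹ K⁴.
T = (4.303×10⁹)^(1/4).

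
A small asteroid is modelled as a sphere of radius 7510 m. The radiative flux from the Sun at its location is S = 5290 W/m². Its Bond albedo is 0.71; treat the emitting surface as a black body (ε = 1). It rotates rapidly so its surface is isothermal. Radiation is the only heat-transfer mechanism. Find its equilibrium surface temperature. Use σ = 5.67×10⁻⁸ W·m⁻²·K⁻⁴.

T ≈ 287 K

At equilibrium, absorbed power = emitted power.
Absorbing cross-section = πr² = 1.772×10⁸ m²; emitting surface = 4πr² = 7.087×10⁸ m² (ratio 4).
(1−a)S·A_cross = εσ·A_surf·T⁴  ⇒  T⁴ = (1−a)S/(4σ).
T⁴ = 0.290·5290/(4·5.67×10⁻⁸) = 6.764×10⁹ K⁴.
T = (6.764×10⁹)^(1/4).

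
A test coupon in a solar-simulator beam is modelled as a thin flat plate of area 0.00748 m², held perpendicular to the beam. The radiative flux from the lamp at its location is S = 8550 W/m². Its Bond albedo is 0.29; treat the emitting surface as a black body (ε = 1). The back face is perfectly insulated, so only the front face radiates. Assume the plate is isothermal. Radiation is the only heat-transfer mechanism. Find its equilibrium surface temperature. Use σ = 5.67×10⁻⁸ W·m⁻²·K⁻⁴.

T ≈ 572 K

At equilibrium, absorbed power = emitted power.
Absorbing cross-section = A = 0.007480 m²; emitting surface = A = 0.007480 m² (ratio 1).
(1−a)S·A_cross = εσ·A_surf·T⁴  ⇒  T⁴ = (1−a)S/(1σ).
T⁴ = 0.710·8550/(1·5.67×10⁻⁸) = 1.071×10¹¹ K⁴.
T = (1.071×10¹¹)^(1/4).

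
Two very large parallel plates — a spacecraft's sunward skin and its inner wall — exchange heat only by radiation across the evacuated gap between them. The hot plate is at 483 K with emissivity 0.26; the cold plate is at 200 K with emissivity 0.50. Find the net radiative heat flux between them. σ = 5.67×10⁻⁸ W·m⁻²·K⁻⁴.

q ≈ 618 W/m²

For two infinite grey parallel plates, q = σ(T₁⁴ − T₂⁴)/(1/ε₁ + 1/ε₂ − 1).
T₁⁴ − T₂⁴ = 5.442×10¹⁰ − 1.600×10⁹ = 5.282×10¹⁰ K⁴.
1/ε₁ + 1/ε₂ − 1 = 3.846 + 2.000 − 1 = 4.846.
q = 5.67×10⁻⁸ × 5.282×10¹⁰ / 4.846.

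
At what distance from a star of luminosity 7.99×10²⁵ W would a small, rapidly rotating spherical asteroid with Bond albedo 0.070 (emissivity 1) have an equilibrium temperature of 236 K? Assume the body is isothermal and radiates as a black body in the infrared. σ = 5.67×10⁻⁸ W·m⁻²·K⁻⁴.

d ≈ 9.17×10¹⁰ m

For an isothermal black-emitting sphere, (1−a)S·πr² = σ·4πr²·T⁴ ⇒ S = 4σT⁴/(1−a).
S = 4·5.67×10⁻⁸·(236)⁴/0.930 = 756.5 W/m².
Flux falls as S = L/(4πd²), so d = √(L/(4πS)) = √(7.99×10²⁵/(4π·756.5)).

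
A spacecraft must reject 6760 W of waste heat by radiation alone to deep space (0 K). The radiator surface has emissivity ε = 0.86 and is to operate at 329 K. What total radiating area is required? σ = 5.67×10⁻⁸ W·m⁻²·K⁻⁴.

A ≈ 11.8 m²

P = εσA T⁴ ⇒ A = P/(εσT⁴).
T⁴ = 1.172×10¹⁰ K⁴.
A = 6760/(0.86 × 5.67×10⁻⁸ × 1.172×10¹⁰).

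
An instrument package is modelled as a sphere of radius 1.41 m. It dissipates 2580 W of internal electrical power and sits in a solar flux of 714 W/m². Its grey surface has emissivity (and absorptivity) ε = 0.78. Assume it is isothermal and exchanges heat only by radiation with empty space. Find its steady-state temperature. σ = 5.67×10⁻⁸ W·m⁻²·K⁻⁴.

T ≈ 272 K

At steady state, absorbed solar power + internal power = radiated power.
Absorbed: α·S·A_cross = 0.78·714·6.246 = 3478 W (cross-section πr²).
Total input = 3478 + 2580 = 6058 W.
Radiated: εσ·A_surf·T⁴ with A_surf = 4πr² = 24.98 m².
T⁴ = 6058/(0.78·5.67×10⁻⁸·24.98) = 5.483×10⁹ K⁴.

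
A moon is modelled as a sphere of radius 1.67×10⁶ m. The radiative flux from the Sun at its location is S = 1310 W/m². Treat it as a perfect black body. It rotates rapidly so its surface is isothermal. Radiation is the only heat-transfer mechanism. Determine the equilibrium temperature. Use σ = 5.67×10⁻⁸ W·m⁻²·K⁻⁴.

At equilibrium, absorbed power = emitted power.
Absorbing cross-section = πr² = 8.762×10¹² m²; emitting surface = 4πr² = 3.505×10¹³ m² (ratio 4).
S·A_cross = εσ·A_surf·T⁴  ⇒  T⁴ = S/(4σ).
T⁴ = 1.00·1310/(4·5.67×10⁻⁸) = 5.776×10⁹ K⁴.
T = (5.776×10⁹)^(1/4).

T ≈ 276 K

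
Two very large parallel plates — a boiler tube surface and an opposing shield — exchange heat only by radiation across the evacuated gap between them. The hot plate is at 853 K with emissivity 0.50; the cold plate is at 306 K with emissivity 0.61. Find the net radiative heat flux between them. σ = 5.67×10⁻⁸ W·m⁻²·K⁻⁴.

q ≈ 11200 W/m²

For two infinite grey parallel plates, q = σ(T₁⁴ − T₂⁴)/(1/ε₁ + 1/ε₂ − 1).
T₁⁴ − T₂⁴ = 5.294×10¹¹ − 8.768×10⁹ = 5.206×10¹¹ K⁴.
1/ε₁ + 1/ε₂ − 1 = 2.000 + 1.639 − 1 = 2.639.
q = 5.67×10⁻⁸ × 5.206×10¹¹ / 2.639.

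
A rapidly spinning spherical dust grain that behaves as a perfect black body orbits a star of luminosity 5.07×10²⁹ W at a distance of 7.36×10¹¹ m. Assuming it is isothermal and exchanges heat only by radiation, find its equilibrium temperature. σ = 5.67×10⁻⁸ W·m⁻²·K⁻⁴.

T ≈ 757 K

First find the stellar flux at distance d: S = L/(4πd²) = 5.07×10²⁹/(4π·(7.36×10¹¹)²) = 74480 W/m².
For an isothermal sphere, absorbed (1−a)S·πr² = emitted σ·4πr²·T⁴, so T⁴ = (1−a)S/(4σ).
T⁴ = 1.00·74480/(4·5.67×10⁻⁸) = 3.284×10¹¹ K⁴.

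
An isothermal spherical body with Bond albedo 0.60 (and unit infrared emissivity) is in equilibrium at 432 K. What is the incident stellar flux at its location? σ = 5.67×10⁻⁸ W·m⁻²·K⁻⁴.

(1−a)S·πr² = σ·4πr²·T⁴ ⇒ S = 4σT⁴/(1−a).
S = 4·5.67×10⁻⁸·3.483×10¹⁰/0.400.

S ≈ 19700 W/m²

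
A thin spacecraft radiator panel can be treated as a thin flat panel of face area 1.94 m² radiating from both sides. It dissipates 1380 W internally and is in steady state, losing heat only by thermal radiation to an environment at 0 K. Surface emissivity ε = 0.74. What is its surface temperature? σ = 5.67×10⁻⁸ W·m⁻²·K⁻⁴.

T ≈ 303 K

Steady state: internal power = radiated power, P = εσA T⁴.
Radiating area A = 2·1.94 = 3.880 m².
T⁴ = P/(εσA) = 1380/(0.74·5.67×10⁻⁸·3.880) = 8.477×10⁹ K⁴.
T = (8.477×10⁹)^(1/4).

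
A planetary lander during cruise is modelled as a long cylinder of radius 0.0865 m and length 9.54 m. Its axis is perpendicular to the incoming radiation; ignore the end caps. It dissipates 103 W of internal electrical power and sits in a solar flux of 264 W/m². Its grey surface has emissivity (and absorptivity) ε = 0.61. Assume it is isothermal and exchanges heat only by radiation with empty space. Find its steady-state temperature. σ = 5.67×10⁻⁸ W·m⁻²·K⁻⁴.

At steady state, absorbed solar power + internal power = radiated power.
Absorbed: α·S·A_cross = 0.61·264·1.650 = 265.8 W (cross-section 2rL).
Total input = 265.8 + 103 = 368.8 W.
Radiated: εσ·A_surf·T⁴ with A_surf = 2πrL = 5.185 m².
T⁴ = 368.8/(0.61·5.67×10⁻⁸·5.185) = 2.056×10⁹ K⁴.

T ≈ 213 K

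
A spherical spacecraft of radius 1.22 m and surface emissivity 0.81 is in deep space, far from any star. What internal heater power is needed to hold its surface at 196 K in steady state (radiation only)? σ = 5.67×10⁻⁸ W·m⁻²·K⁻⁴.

P = εσ·4πr²·T⁴.
4πr² = 18.70 m²; T⁴ = 1.476×10⁹ K⁴.
P = 0.81·5.67×10⁻⁸·18.70·1.476×10⁹.

P ≈ 1270 W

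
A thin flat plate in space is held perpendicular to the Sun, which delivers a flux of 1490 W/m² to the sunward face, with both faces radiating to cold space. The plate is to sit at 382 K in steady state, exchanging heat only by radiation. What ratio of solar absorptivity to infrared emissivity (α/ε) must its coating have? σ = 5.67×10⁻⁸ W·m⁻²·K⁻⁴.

α/ε ≈ 1.62

Balance: αS·A = εσ·2A·T⁴ ⇒ α/ε = 2σT⁴/S.
α/ε = 2·5.67×10⁻⁸·(382)⁴/1490 = 2·5.67×10⁻⁸·2.129×10¹⁰/1490.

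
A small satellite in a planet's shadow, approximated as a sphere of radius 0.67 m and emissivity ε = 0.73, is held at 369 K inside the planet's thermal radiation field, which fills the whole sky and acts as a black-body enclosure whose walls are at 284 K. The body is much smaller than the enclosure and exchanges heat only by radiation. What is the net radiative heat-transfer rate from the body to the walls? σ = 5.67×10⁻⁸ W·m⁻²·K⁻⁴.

For a small grey body in a large enclosure: P_net = εσA(T_body⁴ − T_wall⁴).
A = 4πr² = 5.641 m²; T_body⁴ − T_wall⁴ = 1.854×10¹⁰ − 6.505×10⁹ = 1.203×10¹⁰ K⁴.
|P_net| = 0.73·5.67×10⁻⁸·5.641·1.203×10¹⁰.

P_net ≈ 2810 W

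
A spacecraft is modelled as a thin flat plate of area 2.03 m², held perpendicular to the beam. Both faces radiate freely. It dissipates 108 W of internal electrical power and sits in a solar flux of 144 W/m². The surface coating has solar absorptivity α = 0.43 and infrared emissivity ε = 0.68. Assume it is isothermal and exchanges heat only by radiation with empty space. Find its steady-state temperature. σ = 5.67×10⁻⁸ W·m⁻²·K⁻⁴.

At steady state, absorbed solar power + internal power = radiated power.
Absorbed: α·S·A_cross = 0.43·144·2.030 = 125.7 W (cross-section A).
Total input = 125.7 + 108 = 233.7 W.
Radiated: εσ·A_surf·T⁴ with A_surf = 2A = 4.060 m².
T⁴ = 233.7/(0.68·5.67×10⁻⁸·4.060) = 1.493×10⁹ K⁴.

T ≈ 197 K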